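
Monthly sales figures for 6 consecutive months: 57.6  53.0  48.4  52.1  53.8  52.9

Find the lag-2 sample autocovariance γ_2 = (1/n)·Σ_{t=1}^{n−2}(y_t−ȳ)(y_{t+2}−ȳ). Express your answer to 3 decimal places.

Mean ȳ = (57.6 + 53.0 + 48.4 + 52.1 + 53.8 + 52.9)/6 = 52.9667
Deviations: 4.6333, 0.0333, -4.5667, -0.8667, 0.8333, -0.0667
Σ_{t=1}^{4}(y_t−ȳ)(y_{t+2}−ȳ) = -24.9356
γ_2 = -24.9356 / 6 = -4.156

-4.156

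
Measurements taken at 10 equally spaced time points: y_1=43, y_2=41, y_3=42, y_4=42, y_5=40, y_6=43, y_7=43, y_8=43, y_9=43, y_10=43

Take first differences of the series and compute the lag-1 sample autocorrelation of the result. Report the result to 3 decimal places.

-0.444

First differences Δy: -2, 1, 0, -2, 3, 0, 0, 0, 0
Mean of differences = 0.0000
Numerator Σ(Δy_t−Δȳ)(Δy_{t+1}−Δȳ) = -8.0000
Denominator Σ(Δy_t−Δȳ)² = 18.0000
r_1(Δy) = -8.0000 / 18.0000 = -0.444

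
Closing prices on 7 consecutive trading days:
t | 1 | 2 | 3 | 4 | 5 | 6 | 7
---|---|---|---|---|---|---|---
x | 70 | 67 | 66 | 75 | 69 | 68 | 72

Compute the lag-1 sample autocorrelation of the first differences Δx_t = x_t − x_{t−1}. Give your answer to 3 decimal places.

-0.408

First differences Δx: -3, -1, 9, -6, -1, 4
Mean of differences = 0.3333
Numerator Σ(Δx_t−Δx̄)(Δx_{t+1}−Δx̄) = -58.4444
Denominator Σ(Δx_t−Δx̄)² = 143.3333
r_1(Δx) = -58.4444 / 143.3333 = -0.408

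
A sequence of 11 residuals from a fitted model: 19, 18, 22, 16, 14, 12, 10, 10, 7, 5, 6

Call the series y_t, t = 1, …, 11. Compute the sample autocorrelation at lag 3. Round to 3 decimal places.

0.162

Mean ȳ = (19 + 18 + 22 + 16 + 14 + 12 + 10 + 10 + 7 + 5 + 6)/11 = 12.6364
Numerator Σ_{t=1}^{8}(y_t−ȳ)(y_{t+3}−ȳ) = 51.5124
Denominator Σ(y_t−ȳ)² = 318.5455
r_3 = 51.5124 / 318.5455 = 0.162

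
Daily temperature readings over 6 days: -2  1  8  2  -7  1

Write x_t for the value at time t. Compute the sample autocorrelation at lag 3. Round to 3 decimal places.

Mean x̄ = (-2 + 1 + 8 + 2 − 7 + 1)/6 = 0.5000
Deviations from mean: -2.5000, 0.5000, 7.5000, 1.5000, -7.5000, 0.5000
Numerator Σ_{t=1}^{3}(x_t−x̄)(x_{t+3}−x̄) = -3.7500
Denominator Σ(x_t−x̄)² = 121.5000
r_3 = -3.7500 / 121.5000 = -0.031

-0.031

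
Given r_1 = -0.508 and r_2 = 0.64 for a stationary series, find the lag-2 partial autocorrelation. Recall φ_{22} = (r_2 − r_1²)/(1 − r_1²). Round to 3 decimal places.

0.515

φ_{22} = (r_2 − r_1²) / (1 − r_1²)
r_1² = (-0.508)² = 0.258064
Numerator = 0.64 − 0.2581 = 0.3819; denominator = 1 − 0.2581 = 0.7419
φ_{22} = 0.3819 / 0.7419 = 0.515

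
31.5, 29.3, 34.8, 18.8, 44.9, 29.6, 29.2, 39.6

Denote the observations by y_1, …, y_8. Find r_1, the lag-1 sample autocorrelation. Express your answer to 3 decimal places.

Mean ȳ = (31.5 + 29.3 + 34.8 + 18.8 + 44.9 + 29.6 + 29.2 + 39.6)/8 = 32.2125
Deviations from mean: -0.7125, -2.9125, 2.5875, -13.4125, 12.6875, -2.6125, -3.0125, 7.3875
Σ(y_t−ȳ)(y_{t+1}−ȳ) = (2.0752) + (-7.5361) + (-34.7048) + (-170.1711) + (-33.1461) + (7.8702) + (-22.2548) = -257.8677
Denominator Σ(y_t−ȳ)² = 427.0288
r_1 = -257.8677 / 427.0288 = -0.604

-0.604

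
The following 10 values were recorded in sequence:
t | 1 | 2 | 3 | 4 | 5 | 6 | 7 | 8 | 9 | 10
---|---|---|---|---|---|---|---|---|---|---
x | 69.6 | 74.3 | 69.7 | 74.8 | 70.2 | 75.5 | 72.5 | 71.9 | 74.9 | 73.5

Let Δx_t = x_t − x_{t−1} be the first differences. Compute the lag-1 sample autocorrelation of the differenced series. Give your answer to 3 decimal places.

-0.827

First differences Δx: 4.7, -4.6, 5.1, -4.6, 5.3, -3.0, -0.6, 3.0, -1.4
Mean of differences = 0.4333
Numerator Σ(Δx_t−Δx̄)(Δx_{t+1}−Δx̄) = -113.4678
Denominator Σ(Δx_t−Δx̄)² = 137.1400
r_1(Δx) = -113.4678 / 137.1400 = -0.827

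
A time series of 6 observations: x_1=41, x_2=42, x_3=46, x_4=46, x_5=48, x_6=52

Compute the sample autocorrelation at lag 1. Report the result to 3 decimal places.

0.391

Mean x̄ = (41 + 42 + 46 + 46 + 48 + 52)/6 = 45.8333
Deviations from mean: -4.8333, -3.8333, 0.1667, 0.1667, 2.1667, 6.1667
Σ(x_t−x̄)(x_{t+1}−x̄) = (18.5278) + (-0.6389) + (0.0278) + (0.3611) + (13.3611) = 31.6389
Denominator Σ(x_t−x̄)² = 80.8333
r_1 = 31.6389 / 80.8333 = 0.391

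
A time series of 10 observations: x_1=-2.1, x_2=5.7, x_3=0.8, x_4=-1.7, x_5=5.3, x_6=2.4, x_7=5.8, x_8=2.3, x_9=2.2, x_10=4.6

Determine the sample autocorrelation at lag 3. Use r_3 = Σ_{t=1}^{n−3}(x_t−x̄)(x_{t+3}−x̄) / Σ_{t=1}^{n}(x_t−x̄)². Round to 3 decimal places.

0.278

Mean x̄ = (-2.1 + 5.7 + 0.8 − 1.7 + 5.3 + 2.4 + 5.8 + 2.3 + 2.2 + 4.6)/10 = 2.5300
Σ(x_t−x̄)(x_{t+3}−x̄) = (19.5849) + (8.7809) + (0.2249) + (-13.8321) + (-0.6371) + (0.0429) + (6.7689) = 20.9333
Denominator Σ(x_t−x̄)² = 75.2010
r_3 = 20.9333 / 75.2010 = 0.278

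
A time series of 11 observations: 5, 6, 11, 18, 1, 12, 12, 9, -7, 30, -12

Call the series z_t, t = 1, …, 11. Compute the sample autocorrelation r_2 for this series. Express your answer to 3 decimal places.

Mean z̄ = (5 + 6 + 11 + 18 + 1 + 12 + 12 + 9 − 7 + 30 − 12)/11 = 7.7273
Numerator Σ_{t=1}^{9}(z_t−z̄)(z_{t+2}−z̄) = 227.8512
Denominator Σ(z_t−z̄)² = 1312.1818
r_2 = 227.8512 / 1312.1818 = 0.174

0.174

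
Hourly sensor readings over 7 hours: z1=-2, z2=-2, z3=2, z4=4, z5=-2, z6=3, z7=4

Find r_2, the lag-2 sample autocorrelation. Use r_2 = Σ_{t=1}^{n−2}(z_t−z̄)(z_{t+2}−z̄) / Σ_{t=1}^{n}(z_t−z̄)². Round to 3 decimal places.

-0.360

Mean z̄ = (-2 − 2 + 2 + 4 − 2 + 3 + 4)/7 = 1.0000
Deviations from mean: -3.0000, -3.0000, 1.0000, 3.0000, -3.0000, 2.0000, 3.0000
Numerator Σ_{t=1}^{5}(z_t−z̄)(z_{t+2}−z̄) = -18.0000
Denominator Σ(z_t−z̄)² = 50.0000
r_2 = -18.0000 / 50.0000 = -0.360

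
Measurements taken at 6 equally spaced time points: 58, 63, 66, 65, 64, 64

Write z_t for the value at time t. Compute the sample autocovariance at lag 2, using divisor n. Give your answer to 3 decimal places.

Mean z̄ = (58 + 63 + 66 + 65 + 64 + 64)/6 = 63.3333
Deviations: -5.3333, -0.3333, 2.6667, 1.6667, 0.6667, 0.6667
Σ_{t=1}^{4}(z_t−z̄)(z_{t+2}−z̄) = -11.8889
γ_2 = -11.8889 / 6 = -1.981

-1.981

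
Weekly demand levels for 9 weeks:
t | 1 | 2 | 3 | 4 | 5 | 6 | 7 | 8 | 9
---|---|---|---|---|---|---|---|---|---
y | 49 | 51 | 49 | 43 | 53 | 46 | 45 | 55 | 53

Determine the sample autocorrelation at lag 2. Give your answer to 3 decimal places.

-0.312

Mean ȳ = (49 + 51 + 49 + 43 + 53 + 46 + 45 + 55 + 53)/9 = 49.3333
Σ(y_t−ȳ)(y_{t+2}−ȳ) = (0.1111) + (-10.5556) + (-1.2222) + (21.1111) + (-15.8889) + (-18.8889) + (-15.8889) = -41.2222
Denominator Σ(y_t−ȳ)² = 132.0000
r_2 = -41.2222 / 132.0000 = -0.312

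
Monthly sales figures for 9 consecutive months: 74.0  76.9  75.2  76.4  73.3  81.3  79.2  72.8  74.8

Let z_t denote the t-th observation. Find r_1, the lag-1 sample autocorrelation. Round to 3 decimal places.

Mean z̄ = (74.0 + 76.9 + 75.2 + 76.4 + 73.3 + 81.3 + 79.2 + 72.8 + 74.8)/9 = 75.9889
Numerator Σ_{t=1}^{8}(z_t−z̄)(z_{t+1}−z̄) = -7.6357
Denominator Σ(z_t−z̄)² = 62.9089
r_1 = -7.6357 / 62.9089 = -0.121

-0.121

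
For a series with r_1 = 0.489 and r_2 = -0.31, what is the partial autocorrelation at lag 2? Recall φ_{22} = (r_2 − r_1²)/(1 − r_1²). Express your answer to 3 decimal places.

φ_{22} = (r_2 − r_1²) / (1 − r_1²)
r_1² = (0.489)² = 0.239121
Numerator = -0.31 − 0.2391 = -0.5491; denominator = 1 − 0.2391 = 0.7609
φ_{22} = -0.5491 / 0.7609 = -0.722

-0.722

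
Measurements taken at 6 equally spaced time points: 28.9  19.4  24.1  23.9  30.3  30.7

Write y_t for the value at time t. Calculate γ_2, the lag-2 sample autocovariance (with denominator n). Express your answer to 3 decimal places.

-1.486

Mean ȳ = (28.9 + 19.4 + 24.1 + 23.9 + 30.3 + 30.7)/6 = 26.2167
Σ_{t=1}^{4}(y_t−ȳ)(y_{t+2}−ȳ) = -8.9172
γ_2 = -8.9172 / 6 = -1.486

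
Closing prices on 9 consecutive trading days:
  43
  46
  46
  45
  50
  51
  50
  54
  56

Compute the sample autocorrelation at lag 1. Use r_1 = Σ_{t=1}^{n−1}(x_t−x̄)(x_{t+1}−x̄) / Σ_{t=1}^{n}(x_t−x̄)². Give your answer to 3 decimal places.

Mean x̄ = (43 + 46 + 46 + 45 + 50 + 51 + 50 + 54 + 56)/9 = 49.0000
Numerator Σ_{t=1}^{8}(x_t−x̄)(x_{t+1}−x̄) = 79.0000
Denominator Σ(x_t−x̄)² = 150.0000
r_1 = 79.0000 / 150.0000 = 0.527

0.527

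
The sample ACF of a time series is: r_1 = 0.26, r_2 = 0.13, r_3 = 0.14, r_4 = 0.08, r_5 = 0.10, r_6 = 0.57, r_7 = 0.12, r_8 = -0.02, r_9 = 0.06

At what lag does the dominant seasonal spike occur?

6

The largest autocorrelation is r_6 = 0.57; the remaining lags stay at or below 0.26. The elevated value at lag 1 (0.26), dropping to 0.13 at lag 2, reflects decaying short-term dependence rather than seasonality.
The dominant spike at lag 6 indicates a seasonal period of 6.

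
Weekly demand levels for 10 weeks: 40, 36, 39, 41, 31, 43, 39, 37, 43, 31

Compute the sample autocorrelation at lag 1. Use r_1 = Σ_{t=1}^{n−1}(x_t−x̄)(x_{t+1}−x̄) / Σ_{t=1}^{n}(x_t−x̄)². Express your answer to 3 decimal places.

-0.565

Mean x̄ = (40 + 36 + 39 + 41 + 31 + 43 + 39 + 37 + 43 + 31)/10 = 38.0000
Numerator Σ_{t=1}^{9}(x_t−x̄)(x_{t+1}−x̄) = -95.0000
Denominator Σ(x_t−x̄)² = 168.0000
r_1 = -95.0000 / 168.0000 = -0.565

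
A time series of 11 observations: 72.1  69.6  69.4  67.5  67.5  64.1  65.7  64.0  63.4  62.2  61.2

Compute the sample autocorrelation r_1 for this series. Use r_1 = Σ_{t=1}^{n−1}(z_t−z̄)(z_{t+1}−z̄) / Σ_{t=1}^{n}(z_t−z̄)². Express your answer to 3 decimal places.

0.620

Mean z̄ = (72.1 + 69.6 + 69.4 + 67.5 + 67.5 + 64.1 + 65.7 + 64.0 + 63.4 + 62.2 + 61.2)/11 = 66.0636
Numerator Σ_{t=1}^{10}(z_t−z̄)(z_{t+1}−z̄) = 73.2241
Denominator Σ(z_t−z̄)² = 118.1255
r_1 = 73.2241 / 118.1255 = 0.620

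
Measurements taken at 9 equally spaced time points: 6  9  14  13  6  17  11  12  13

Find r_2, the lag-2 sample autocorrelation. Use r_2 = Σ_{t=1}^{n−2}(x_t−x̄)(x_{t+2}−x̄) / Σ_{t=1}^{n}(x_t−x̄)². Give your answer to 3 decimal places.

Mean x̄ = (6 + 9 + 14 + 13 + 6 + 17 + 11 + 12 + 13)/9 = 11.2222
Σ(x_t−x̄)(x_{t+2}−x̄) = (-14.5062) + (-3.9506) + (-14.5062) + (10.2716) + (1.1605) + (4.4938) + (-0.3951) = -17.4321
Denominator Σ(x_t−x̄)² = 107.5556
r_2 = -17.4321 / 107.5556 = -0.162

-0.162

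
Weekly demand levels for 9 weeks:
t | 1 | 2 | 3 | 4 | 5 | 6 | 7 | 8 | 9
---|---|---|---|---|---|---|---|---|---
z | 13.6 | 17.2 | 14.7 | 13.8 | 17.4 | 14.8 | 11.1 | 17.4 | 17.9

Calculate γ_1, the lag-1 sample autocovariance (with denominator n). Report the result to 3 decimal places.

-0.991

Mean z̄ = (13.6 + 17.2 + 14.7 + 13.8 + 17.4 + 14.8 + 11.1 + 17.4 + 17.9)/9 = 15.3222
Σ_{t=1}^{8}(z_t−z̄)(z_{t+1}−z̄) = -8.9149
γ_1 = -8.9149 / 9 = -0.991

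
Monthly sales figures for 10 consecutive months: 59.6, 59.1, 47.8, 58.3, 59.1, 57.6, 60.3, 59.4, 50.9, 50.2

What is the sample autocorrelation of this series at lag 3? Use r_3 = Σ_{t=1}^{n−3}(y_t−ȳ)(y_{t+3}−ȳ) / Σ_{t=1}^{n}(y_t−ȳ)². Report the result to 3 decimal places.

Mean ȳ = (59.6 + 59.1 + 47.8 + 58.3 + 59.1 + 57.6 + 60.3 + 59.4 + 50.9 + 50.2)/10 = 56.2300
Numerator Σ_{t=1}^{7}(y_t−ȳ)(y_{t+3}−ȳ) = -10.6577
Denominator Σ(y_t−ȳ)² = 196.4410
r_3 = -10.6577 / 196.4410 = -0.054

-0.054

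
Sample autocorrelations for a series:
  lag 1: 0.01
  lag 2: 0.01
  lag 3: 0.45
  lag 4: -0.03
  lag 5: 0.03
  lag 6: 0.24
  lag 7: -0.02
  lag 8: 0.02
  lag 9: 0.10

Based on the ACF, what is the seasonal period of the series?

The largest autocorrelation is r_3 = 0.45, with a weaker echo at lag 6 (0.24); the remaining lags stay at or below 0.10.
The dominant spike at lag 3 indicates a seasonal period of 3.

3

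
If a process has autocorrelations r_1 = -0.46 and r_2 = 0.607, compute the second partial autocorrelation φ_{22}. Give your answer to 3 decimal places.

φ_{22} = (r_2 − r_1²) / (1 − r_1²)
r_1² = (-0.46)² = 0.2116
Numerator = 0.607 − 0.2116 = 0.3954; denominator = 1 − 0.2116 = 0.7884
φ_{22} = 0.3954 / 0.7884 = 0.502

0.502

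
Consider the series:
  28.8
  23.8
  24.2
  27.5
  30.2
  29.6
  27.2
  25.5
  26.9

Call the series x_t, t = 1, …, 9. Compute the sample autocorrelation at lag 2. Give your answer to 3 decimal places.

-0.438

Mean x̄ = (28.8 + 23.8 + 24.2 + 27.5 + 30.2 + 29.6 + 27.2 + 25.5 + 26.9)/9 = 27.0778
Numerator Σ_{t=1}^{7}(x_t−x̄)(x_{t+2}−x̄) = -17.8799
Denominator Σ(x_t−x̄)² = 40.8156
r_2 = -17.8799 / 40.8156 = -0.438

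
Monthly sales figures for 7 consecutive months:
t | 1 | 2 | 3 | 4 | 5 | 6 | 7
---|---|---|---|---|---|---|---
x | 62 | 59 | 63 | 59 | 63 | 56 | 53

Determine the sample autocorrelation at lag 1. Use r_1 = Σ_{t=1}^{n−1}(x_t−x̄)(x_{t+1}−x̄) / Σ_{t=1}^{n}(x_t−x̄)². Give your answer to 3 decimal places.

0.053

Mean x̄ = (62 + 59 + 63 + 59 + 63 + 56 + 53)/7 = 59.2857
Deviations from mean: 2.7143, -0.2857, 3.7143, -0.2857, 3.7143, -3.2857, -6.2857
Numerator Σ_{t=1}^{6}(x_t−x̄)(x_{t+1}−x̄) = 4.4898
Denominator Σ(x_t−x̄)² = 85.4286
r_1 = 4.4898 / 85.4286 = 0.053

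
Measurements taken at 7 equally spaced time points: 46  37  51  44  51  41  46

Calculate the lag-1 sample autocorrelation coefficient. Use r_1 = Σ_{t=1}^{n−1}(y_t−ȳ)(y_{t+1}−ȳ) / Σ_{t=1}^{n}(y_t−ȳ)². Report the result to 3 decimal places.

-0.619

Mean ȳ = (46 + 37 + 51 + 44 + 51 + 41 + 46)/7 = 45.1429
Deviations from mean: 0.8571, -8.1429, 5.8571, -1.1429, 5.8571, -4.1429, 0.8571
Numerator Σ_{t=1}^{6}(y_t−ȳ)(y_{t+1}−ȳ) = -95.8776
Denominator Σ(y_t−ȳ)² = 154.8571
r_1 = -95.8776 / 154.8571 = -0.619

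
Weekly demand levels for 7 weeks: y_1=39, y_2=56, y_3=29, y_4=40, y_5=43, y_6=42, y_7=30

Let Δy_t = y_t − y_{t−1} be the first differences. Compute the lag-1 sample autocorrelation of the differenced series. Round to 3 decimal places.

-0.576

First differences Δy: 17, -27, 11, 3, -1, -12
Mean of differences = -1.5000
Numerator Σ(Δy_t−Δȳ)(Δy_{t+1}−Δȳ) = -737.2500
Denominator Σ(Δy_t−Δȳ)² = 1279.5000
r_1(Δy) = -737.2500 / 1279.5000 = -0.576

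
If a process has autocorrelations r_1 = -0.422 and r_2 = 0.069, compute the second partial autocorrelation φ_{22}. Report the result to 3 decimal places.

-0.133

φ_{22} = (r_2 − r_1²) / (1 − r_1²)
r_1² = (-0.422)² = 0.178084
Numerator = 0.069 − 0.1781 = -0.1091; denominator = 1 − 0.1781 = 0.8219
φ_{22} = -0.1091 / 0.8219 = -0.133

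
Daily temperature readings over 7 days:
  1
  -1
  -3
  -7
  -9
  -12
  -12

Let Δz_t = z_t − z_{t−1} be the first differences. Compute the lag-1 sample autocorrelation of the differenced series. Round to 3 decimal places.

First differences Δz: -2, -2, -4, -2, -3, 0
Mean of differences = -2.1667
Numerator Σ(Δz_t−Δz̄)(Δz_{t+1}−Δz̄) = -2.5278
Denominator Σ(Δz_t−Δz̄)² = 8.8333
r_1(Δz) = -2.5278 / 8.8333 = -0.286

-0.286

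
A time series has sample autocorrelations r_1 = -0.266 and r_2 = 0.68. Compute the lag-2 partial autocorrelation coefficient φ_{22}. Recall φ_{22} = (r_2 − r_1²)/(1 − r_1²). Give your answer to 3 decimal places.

0.656

φ_{22} = (r_2 − r_1²) / (1 − r_1²)
r_1² = (-0.266)² = 0.070756
Numerator = 0.68 − 0.0708 = 0.6092; denominator = 1 − 0.0708 = 0.9292
φ_{22} = 0.6092 / 0.9292 = 0.656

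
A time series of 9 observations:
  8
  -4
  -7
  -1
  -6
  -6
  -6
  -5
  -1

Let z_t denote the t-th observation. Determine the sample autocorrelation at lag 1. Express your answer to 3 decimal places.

Mean z̄ = (8 − 4 − 7 − 1 − 6 − 6 − 6 − 5 − 1)/9 = -3.1111
Numerator Σ_{t=1}^{8}(z_t−z̄)(z_{t+1}−z̄) = -2.5679
Denominator Σ(z_t−z̄)² = 176.8889
r_1 = -2.5679 / 176.8889 = -0.015

-0.015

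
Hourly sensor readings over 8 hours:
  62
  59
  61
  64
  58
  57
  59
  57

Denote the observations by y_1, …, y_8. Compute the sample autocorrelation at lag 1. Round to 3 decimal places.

0.094

Mean ȳ = (62 + 59 + 61 + 64 + 58 + 57 + 59 + 57)/8 = 59.6250
Deviations from mean: 2.3750, -0.6250, 1.3750, 4.3750, -1.6250, -2.6250, -0.6250, -2.6250
Numerator Σ_{t=1}^{7}(y_t−ȳ)(y_{t+1}−ȳ) = 4.1094
Denominator Σ(y_t−ȳ)² = 43.8750
r_1 = 4.1094 / 43.8750 = 0.094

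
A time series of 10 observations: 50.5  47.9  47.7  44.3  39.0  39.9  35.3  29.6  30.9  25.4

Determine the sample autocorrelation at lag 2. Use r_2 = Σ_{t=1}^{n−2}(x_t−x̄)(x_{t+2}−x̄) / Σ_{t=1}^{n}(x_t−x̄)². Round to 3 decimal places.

0.451

Mean x̄ = (50.5 + 47.9 + 47.7 + 44.3 + 39.0 + 39.9 + 35.3 + 29.6 + 30.9 + 25.4)/10 = 39.0500
Numerator Σ_{t=1}^{8}(x_t−x̄)(x_{t+2}−x̄) = 301.2450
Denominator Σ(x_t−x̄)² = 668.6450
r_2 = 301.2450 / 668.6450 = 0.451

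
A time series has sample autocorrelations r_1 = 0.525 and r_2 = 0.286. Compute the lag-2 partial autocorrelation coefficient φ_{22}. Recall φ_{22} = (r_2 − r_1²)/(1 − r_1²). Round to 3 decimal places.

φ_{22} = (r_2 − r_1²) / (1 − r_1²)
r_1² = (0.525)² = 0.275625
Numerator = 0.286 − 0.2756 = 0.0104; denominator = 1 − 0.2756 = 0.7244
φ_{22} = 0.0104 / 0.7244 = 0.014

0.014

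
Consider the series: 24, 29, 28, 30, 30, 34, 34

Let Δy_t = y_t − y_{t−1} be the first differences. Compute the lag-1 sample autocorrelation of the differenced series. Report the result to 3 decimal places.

-0.617

First differences Δy: 5, -1, 2, 0, 4, 0
Mean of differences = 1.6667
Numerator Σ(Δy_t−Δȳ)(Δy_{t+1}−Δȳ) = -18.1111
Denominator Σ(Δy_t−Δȳ)² = 29.3333
r_1(Δy) = -18.1111 / 29.3333 = -0.617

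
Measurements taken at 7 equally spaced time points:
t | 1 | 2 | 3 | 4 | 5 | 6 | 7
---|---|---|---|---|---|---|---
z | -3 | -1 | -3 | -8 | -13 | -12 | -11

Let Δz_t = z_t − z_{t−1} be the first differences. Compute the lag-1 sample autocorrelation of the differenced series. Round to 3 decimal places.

First differences Δz: 2, -2, -5, -5, 1, 1
Mean of differences = -1.3333
Numerator Σ(Δz_t−Δz̄)(Δz_{t+1}−Δz̄) = 10.5556
Denominator Σ(Δz_t−Δz̄)² = 49.3333
r_1(Δz) = 10.5556 / 49.3333 = 0.214

0.214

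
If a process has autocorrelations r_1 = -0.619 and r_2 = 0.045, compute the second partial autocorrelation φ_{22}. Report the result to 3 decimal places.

φ_{22} = (r_2 − r_1²) / (1 − r_1²)
r_1² = (-0.619)² = 0.383161
Numerator = 0.045 − 0.3832 = -0.3382; denominator = 1 − 0.3832 = 0.6168
φ_{22} = -0.3382 / 0.6168 = -0.548

-0.548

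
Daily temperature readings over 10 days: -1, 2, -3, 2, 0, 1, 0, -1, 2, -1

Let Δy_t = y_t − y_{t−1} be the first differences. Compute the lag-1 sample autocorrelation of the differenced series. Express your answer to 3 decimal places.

First differences Δy: 3, -5, 5, -2, 1, -1, -1, 3, -3
Mean of differences = 0.0000
Numerator Σ(Δy_t−Δȳ)(Δy_{t+1}−Δȳ) = -64.0000
Denominator Σ(Δy_t−Δȳ)² = 84.0000
r_1(Δy) = -64.0000 / 84.0000 = -0.762

-0.762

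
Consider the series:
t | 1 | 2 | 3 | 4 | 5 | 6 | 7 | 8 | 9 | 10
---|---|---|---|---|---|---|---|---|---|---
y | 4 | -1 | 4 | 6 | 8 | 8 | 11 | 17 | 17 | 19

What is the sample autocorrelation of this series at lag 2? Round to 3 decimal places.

0.380

Mean ȳ = (4 − 1 + 4 + 6 + 8 + 8 + 11 + 17 + 17 + 19)/10 = 9.3000
Numerator Σ_{t=1}^{8}(y_t−ȳ)(y_{t+2}−ȳ) = 148.8200
Denominator Σ(y_t−ȳ)² = 392.1000
r_2 = 148.8200 / 392.1000 = 0.380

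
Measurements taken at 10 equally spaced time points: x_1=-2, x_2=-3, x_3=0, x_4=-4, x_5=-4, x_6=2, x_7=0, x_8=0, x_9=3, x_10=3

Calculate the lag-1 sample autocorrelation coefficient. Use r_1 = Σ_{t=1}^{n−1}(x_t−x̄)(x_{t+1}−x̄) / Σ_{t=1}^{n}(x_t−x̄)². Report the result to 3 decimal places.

Mean x̄ = (-2 − 3 + 0 − 4 − 4 + 2 + 0 + 0 + 3 + 3)/10 = -0.5000
Numerator Σ_{t=1}^{9}(x_t−x̄)(x_{t+1}−x̄) = 19.7500
Denominator Σ(x_t−x̄)² = 64.5000
r_1 = 19.7500 / 64.5000 = 0.306

0.306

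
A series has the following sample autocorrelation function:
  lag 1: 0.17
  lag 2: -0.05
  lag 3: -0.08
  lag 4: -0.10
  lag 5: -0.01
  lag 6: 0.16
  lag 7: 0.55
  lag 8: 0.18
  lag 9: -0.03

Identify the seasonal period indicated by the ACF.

7

The largest autocorrelation is r_7 = 0.55; the remaining lags stay at or below 0.18.
The dominant spike at lag 7 indicates a seasonal period of 7.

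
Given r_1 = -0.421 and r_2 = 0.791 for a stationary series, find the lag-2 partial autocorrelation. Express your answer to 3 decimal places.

φ_{22} = (r_2 − r_1²) / (1 − r_1²)
r_1² = (-0.421)² = 0.177241
Numerator = 0.791 − 0.1772 = 0.6138; denominator = 1 − 0.1772 = 0.8228
φ_{22} = 0.6138 / 0.8228 = 0.746

0.746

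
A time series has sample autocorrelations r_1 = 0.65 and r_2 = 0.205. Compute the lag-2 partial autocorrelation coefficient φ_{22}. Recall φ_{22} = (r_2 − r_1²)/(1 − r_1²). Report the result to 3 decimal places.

φ_{22} = (r_2 − r_1²) / (1 − r_1²)
r_1² = (0.65)² = 0.4225
Numerator = 0.205 − 0.4225 = -0.2175; denominator = 1 − 0.4225 = 0.5775
φ_{22} = -0.2175 / 0.5775 = -0.377

-0.377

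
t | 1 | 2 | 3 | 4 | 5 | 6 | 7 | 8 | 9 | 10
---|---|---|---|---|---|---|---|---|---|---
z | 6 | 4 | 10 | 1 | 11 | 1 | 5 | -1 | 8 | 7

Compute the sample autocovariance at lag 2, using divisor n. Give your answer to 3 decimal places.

6.752

Mean z̄ = (6 + 4 + 10 + 1 + 11 + 1 + 5 − 1 + 8 + 7)/10 = 5.2000
Σ_{t=1}^{8}(z_t−z̄)(z_{t+2}−z̄) = 67.5200
γ_2 = 67.5200 / 10 = 6.752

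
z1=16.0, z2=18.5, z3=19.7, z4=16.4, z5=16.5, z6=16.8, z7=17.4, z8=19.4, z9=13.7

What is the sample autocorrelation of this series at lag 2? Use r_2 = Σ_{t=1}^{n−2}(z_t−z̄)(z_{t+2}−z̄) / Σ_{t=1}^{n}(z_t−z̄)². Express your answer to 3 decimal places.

Mean z̄ = (16.0 + 18.5 + 19.7 + 16.4 + 16.5 + 16.8 + 17.4 + 19.4 + 13.7)/9 = 17.1556
Σ(z_t−z̄)(z_{t+2}−z̄) = (-2.9402) + (-1.0158) + (-1.6680) + (0.2686) + (-0.1602) + (-0.7980) + (-0.8447) = -7.1584
Denominator Σ(z_t−z̄)² = 27.7822
r_2 = -7.1584 / 27.7822 = -0.258

-0.258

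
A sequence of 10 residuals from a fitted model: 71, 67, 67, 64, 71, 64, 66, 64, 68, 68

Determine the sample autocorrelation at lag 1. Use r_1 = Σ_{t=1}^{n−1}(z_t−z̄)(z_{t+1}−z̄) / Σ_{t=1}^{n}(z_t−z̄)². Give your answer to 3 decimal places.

Mean z̄ = (71 + 67 + 67 + 64 + 71 + 64 + 66 + 64 + 68 + 68)/10 = 67.0000
Numerator Σ_{t=1}^{9}(z_t−z̄)(z_{t+1}−z̄) = -20.0000
Denominator Σ(z_t−z̄)² = 62.0000
r_1 = -20.0000 / 62.0000 = -0.323

-0.323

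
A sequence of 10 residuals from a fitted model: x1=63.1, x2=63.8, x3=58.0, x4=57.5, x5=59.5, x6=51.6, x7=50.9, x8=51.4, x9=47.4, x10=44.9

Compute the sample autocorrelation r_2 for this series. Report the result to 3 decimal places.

0.296

Mean x̄ = (63.1 + 63.8 + 58.0 + 57.5 + 59.5 + 51.6 + 50.9 + 51.4 + 47.4 + 44.9)/10 = 54.8100
Numerator Σ_{t=1}^{8}(x_t−x̄)(x_{t+2}−x̄) = 112.3288
Denominator Σ(x_t−x̄)² = 379.2890
r_2 = 112.3288 / 379.2890 = 0.296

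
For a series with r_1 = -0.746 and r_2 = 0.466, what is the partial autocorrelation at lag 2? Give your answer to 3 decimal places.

φ_{22} = (r_2 − r_1²) / (1 − r_1²)
r_1² = (-0.746)² = 0.556516
Numerator = 0.466 − 0.5565 = -0.0905; denominator = 1 − 0.5565 = 0.4435
φ_{22} = -0.0905 / 0.4435 = -0.204

-0.204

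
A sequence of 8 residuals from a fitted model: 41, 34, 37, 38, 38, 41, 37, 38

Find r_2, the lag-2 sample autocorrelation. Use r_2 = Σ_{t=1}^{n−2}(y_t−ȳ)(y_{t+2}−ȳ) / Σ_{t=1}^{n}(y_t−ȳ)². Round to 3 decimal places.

-0.083

Mean ȳ = (41 + 34 + 37 + 38 + 38 + 41 + 37 + 38)/8 = 38.0000
Deviations from mean: 3.0000, -4.0000, -1.0000, 0.0000, 0.0000, 3.0000, -1.0000, 0.0000
Σ(y_t−ȳ)(y_{t+2}−ȳ) = (-3.0000) + (0.0000) + (0.0000) + (0.0000) + (0.0000) + (0.0000) = -3.0000
Denominator Σ(y_t−ȳ)² = 36.0000
r_2 = -3.0000 / 36.0000 = -0.083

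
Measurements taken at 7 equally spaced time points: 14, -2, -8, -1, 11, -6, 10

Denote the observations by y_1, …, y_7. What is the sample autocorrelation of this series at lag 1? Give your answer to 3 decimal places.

Mean ȳ = (14 − 2 − 8 − 1 + 11 − 6 + 10)/7 = 2.5714
Deviations from mean: 11.4286, -4.5714, -10.5714, -3.5714, 8.4286, -8.5714, 7.4286
Σ(y_t−ȳ)(y_{t+1}−ȳ) = (-52.2449) + (48.3265) + (37.7551) + (-30.1020) + (-72.2449) + (-63.6735) = -132.1837
Denominator Σ(y_t−ȳ)² = 475.7143
r_1 = -132.1837 / 475.7143 = -0.278

-0.278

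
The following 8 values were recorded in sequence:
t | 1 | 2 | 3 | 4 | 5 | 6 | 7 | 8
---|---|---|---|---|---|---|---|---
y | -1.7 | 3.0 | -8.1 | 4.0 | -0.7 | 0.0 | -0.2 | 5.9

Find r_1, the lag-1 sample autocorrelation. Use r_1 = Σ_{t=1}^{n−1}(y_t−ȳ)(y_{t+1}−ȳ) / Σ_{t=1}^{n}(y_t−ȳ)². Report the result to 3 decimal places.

-0.509

Mean ȳ = (-1.7 + 3.0 − 8.1 + 4.0 − 0.7 + 0.0 − 0.2 + 5.9)/8 = 0.2750
Deviations from mean: -1.9750, 2.7250, -8.3750, 3.7250, -0.9750, -0.2750, -0.4750, 5.6250
Σ(y_t−ȳ)(y_{t+1}−ȳ) = (-5.3819) + (-22.8219) + (-31.1969) + (-3.6319) + (0.2681) + (0.1306) + (-2.6719) = -65.3056
Denominator Σ(y_t−ȳ)² = 128.2350
r_1 = -65.3056 / 128.2350 = -0.509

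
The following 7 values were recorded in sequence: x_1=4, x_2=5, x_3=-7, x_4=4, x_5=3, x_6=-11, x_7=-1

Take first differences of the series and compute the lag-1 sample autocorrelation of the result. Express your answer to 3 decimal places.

-0.528

First differences Δx: 1, -12, 11, -1, -14, 10
Mean of differences = -0.8333
Numerator Σ(Δx_t−Δx̄)(Δx_{t+1}−Δx̄) = -295.0278
Denominator Σ(Δx_t−Δx̄)² = 558.8333
r_1(Δx) = -295.0278 / 558.8333 = -0.528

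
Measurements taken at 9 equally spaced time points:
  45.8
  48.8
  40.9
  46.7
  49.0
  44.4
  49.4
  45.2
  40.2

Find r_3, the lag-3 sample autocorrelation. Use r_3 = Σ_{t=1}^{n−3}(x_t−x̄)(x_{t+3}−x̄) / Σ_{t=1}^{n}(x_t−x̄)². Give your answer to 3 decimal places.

0.288

Mean x̄ = (45.8 + 48.8 + 40.9 + 46.7 + 49.0 + 44.4 + 49.4 + 45.2 + 40.2)/9 = 45.6000
Numerator Σ_{t=1}^{6}(x_t−x̄)(x_{t+3}−x̄) = 26.0400
Denominator Σ(x_t−x̄)² = 90.3400
r_3 = 26.0400 / 90.3400 = 0.288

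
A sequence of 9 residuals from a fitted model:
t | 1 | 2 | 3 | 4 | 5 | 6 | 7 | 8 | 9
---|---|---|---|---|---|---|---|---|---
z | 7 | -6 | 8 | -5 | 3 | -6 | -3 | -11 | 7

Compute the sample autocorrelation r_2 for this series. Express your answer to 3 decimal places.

Mean z̄ = (7 − 6 + 8 − 5 + 3 − 6 − 3 − 11 + 7)/9 = -0.6667
Σ(z_t−z̄)(z_{t+2}−z̄) = (66.4444) + (23.1111) + (31.7778) + (23.1111) + (-8.5556) + (55.1111) + (-17.8889) = 173.1111
Denominator Σ(z_t−z̄)² = 394.0000
r_2 = 173.1111 / 394.0000 = 0.439

0.439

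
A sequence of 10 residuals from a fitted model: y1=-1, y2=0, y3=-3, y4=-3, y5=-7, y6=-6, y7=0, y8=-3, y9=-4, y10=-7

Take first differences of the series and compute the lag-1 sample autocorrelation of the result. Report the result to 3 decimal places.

-0.207

First differences Δy: 1, -3, 0, -4, 1, 6, -3, -1, -3
Mean of differences = -0.6667
Numerator Σ(Δy_t−Δȳ)(Δy_{t+1}−Δȳ) = -16.1111
Denominator Σ(Δy_t−Δȳ)² = 78.0000
r_1(Δy) = -16.1111 / 78.0000 = -0.207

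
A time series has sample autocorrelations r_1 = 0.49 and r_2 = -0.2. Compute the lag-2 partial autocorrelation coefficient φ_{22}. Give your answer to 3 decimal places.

φ_{22} = (r_2 − r_1²) / (1 − r_1²)
r_1² = (0.49)² = 0.2401
Numerator = -0.2 − 0.2401 = -0.4401; denominator = 1 − 0.2401 = 0.7599
φ_{22} = -0.4401 / 0.7599 = -0.579

-0.579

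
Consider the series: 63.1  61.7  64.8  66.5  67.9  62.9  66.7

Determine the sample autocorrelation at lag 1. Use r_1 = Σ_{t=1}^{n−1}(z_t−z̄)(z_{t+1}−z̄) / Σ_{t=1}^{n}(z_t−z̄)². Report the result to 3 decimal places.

0.032

Mean z̄ = (63.1 + 61.7 + 64.8 + 66.5 + 67.9 + 62.9 + 66.7)/7 = 64.8000
Deviations from mean: -1.7000, -3.1000, 0.0000, 1.7000, 3.1000, -1.9000, 1.9000
Numerator Σ_{t=1}^{6}(z_t−z̄)(z_{t+1}−z̄) = 1.0400
Denominator Σ(z_t−z̄)² = 32.2200
r_1 = 1.0400 / 32.2200 = 0.032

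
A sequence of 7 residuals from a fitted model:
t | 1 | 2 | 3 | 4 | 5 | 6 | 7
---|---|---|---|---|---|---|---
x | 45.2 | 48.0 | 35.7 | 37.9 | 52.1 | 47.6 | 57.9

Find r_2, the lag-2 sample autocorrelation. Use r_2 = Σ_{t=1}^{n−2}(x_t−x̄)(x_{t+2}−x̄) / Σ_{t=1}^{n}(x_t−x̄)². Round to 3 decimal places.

-0.020

Mean x̄ = (45.2 + 48.0 + 35.7 + 37.9 + 52.1 + 47.6 + 57.9)/7 = 46.3429
Deviations from mean: -1.1429, 1.6571, -10.6429, -8.4429, 5.7571, 1.2571, 11.5571
Numerator Σ_{t=1}^{5}(x_t−x̄)(x_{t+2}−x̄) = -7.1780
Denominator Σ(x_t−x̄)² = 356.8971
r_2 = -7.1780 / 356.8971 = -0.020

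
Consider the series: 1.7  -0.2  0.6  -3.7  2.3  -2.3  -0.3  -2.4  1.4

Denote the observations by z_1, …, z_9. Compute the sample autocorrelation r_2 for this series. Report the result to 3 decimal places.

0.429

Mean z̄ = (1.7 − 0.2 + 0.6 − 3.7 + 2.3 − 2.3 − 0.3 − 2.4 + 1.4)/9 = -0.3222
Numerator Σ_{t=1}^{7}(z_t−z̄)(z_{t+2}−z̄) = 14.7568
Denominator Σ(z_t−z̄)² = 34.4356
r_2 = 14.7568 / 34.4356 = 0.429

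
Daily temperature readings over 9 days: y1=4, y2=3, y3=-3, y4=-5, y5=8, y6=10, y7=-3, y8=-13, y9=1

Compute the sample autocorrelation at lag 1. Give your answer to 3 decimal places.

0.136

Mean ȳ = (4 + 3 − 3 − 5 + 8 + 10 − 3 − 13 + 1)/9 = 0.2222
Numerator Σ_{t=1}^{8}(y_t−ȳ)(y_{t+1}−ȳ) = 54.6173
Denominator Σ(y_t−ȳ)² = 401.5556
r_1 = 54.6173 / 401.5556 = 0.136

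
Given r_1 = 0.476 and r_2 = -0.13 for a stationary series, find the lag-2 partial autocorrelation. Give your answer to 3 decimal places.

φ_{22} = (r_2 − r_1²) / (1 − r_1²)
r_1² = (0.476)² = 0.226576
Numerator = -0.13 − 0.2266 = -0.3566; denominator = 1 − 0.2266 = 0.7734
φ_{22} = -0.3566 / 0.7734 = -0.461

-0.461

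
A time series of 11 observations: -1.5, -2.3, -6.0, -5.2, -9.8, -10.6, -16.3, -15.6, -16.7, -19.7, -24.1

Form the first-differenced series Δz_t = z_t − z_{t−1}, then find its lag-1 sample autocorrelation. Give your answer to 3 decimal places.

First differences Δz: -0.8, -3.7, 0.8, -4.6, -0.8, -5.7, 0.7, -1.1, -3.0, -4.4
Mean of differences = -2.2600
Numerator Σ(Δz_t−Δz̄)(Δz_{t+1}−Δz̄) = -28.1316
Denominator Σ(Δz_t−Δz̄)² = 48.2440
r_1(Δz) = -28.1316 / 48.2440 = -0.583

-0.583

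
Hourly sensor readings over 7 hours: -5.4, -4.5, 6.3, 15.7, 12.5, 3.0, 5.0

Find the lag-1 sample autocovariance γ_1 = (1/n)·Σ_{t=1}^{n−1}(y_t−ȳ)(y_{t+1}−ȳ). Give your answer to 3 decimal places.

24.034

Mean ȳ = (-5.4 − 4.5 + 6.3 + 15.7 + 12.5 + 3.0 + 5.0)/7 = 4.6571
Σ_{t=1}^{6}(y_t−ȳ)(y_{t+1}−ȳ) = 168.2353
γ_1 = 168.2353 / 7 = 24.034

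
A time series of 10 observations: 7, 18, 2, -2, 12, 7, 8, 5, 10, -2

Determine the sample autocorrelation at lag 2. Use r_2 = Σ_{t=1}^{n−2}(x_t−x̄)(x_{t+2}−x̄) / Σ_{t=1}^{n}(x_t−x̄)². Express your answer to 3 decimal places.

-0.300

Mean x̄ = (7 + 18 + 2 − 2 + 12 + 7 + 8 + 5 + 10 − 2)/10 = 6.5000
Numerator Σ_{t=1}^{8}(x_t−x̄)(x_{t+2}−x̄) = -103.5000
Denominator Σ(x_t−x̄)² = 344.5000
r_2 = -103.5000 / 344.5000 = -0.300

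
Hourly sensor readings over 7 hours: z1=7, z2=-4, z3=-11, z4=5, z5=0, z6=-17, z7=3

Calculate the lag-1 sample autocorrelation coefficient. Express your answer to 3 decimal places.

-0.345

Mean z̄ = (7 − 4 − 11 + 5 + 0 − 17 + 3)/7 = -2.4286
Deviations from mean: 9.4286, -1.5714, -8.5714, 7.4286, 2.4286, -14.5714, 5.4286
Σ(z_t−z̄)(z_{t+1}−z̄) = (-14.8163) + (13.4694) + (-63.6735) + (18.0408) + (-35.3878) + (-79.1020) = -161.4694
Denominator Σ(z_t−z̄)² = 467.7143
r_1 = -161.4694 / 467.7143 = -0.345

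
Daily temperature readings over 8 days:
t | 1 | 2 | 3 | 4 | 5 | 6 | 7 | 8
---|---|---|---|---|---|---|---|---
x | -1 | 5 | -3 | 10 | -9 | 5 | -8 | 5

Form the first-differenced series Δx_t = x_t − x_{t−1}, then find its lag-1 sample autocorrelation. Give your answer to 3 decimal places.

First differences Δx: 6, -8, 13, -19, 14, -13, 13
Mean of differences = 0.8571
Numerator Σ(Δx_t−Δx̄)(Δx_{t+1}−Δx̄) = -1005.5918
Denominator Σ(Δx_t−Δx̄)² = 1158.8571
r_1(Δx) = -1005.5918 / 1158.8571 = -0.868

-0.868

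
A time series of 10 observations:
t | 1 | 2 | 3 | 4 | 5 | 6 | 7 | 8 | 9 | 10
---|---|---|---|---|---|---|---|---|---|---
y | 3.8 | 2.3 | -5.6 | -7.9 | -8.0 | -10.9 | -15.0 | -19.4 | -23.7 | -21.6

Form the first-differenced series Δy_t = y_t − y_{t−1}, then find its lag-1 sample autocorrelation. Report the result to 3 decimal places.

-0.167

First differences Δy: -1.5, -7.9, -2.3, -0.1, -2.9, -4.1, -4.4, -4.3, 2.1
Mean of differences = -2.8222
Numerator Σ(Δy_t−Δȳ)(Δy_{t+1}−Δȳ) = -10.9827
Denominator Σ(Δy_t−Δȳ)² = 65.7556
r_1(Δy) = -10.9827 / 65.7556 = -0.167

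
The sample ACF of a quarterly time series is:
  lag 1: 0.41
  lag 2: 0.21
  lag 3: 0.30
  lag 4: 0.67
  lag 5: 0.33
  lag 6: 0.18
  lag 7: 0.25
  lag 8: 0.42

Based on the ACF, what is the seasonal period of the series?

The largest autocorrelation is r_4 = 0.67, with a weaker echo at lag 8 (0.42); the remaining lags stay at or below 0.41. The elevated value at lag 1 (0.41), dropping to 0.21 at lag 2, reflects decaying short-term dependence rather than seasonality.
The dominant spike at lag 4 indicates a seasonal period of 4.

4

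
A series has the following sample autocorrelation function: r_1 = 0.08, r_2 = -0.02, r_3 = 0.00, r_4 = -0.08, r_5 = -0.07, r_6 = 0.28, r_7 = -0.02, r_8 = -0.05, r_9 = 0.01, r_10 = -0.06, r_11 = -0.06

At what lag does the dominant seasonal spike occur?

6

The largest autocorrelation is r_6 = 0.28; the remaining lags stay at or below 0.08.
The dominant spike at lag 6 indicates a seasonal period of 6.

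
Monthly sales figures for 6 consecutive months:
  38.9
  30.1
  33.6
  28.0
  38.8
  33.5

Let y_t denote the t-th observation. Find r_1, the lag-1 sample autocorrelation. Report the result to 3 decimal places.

-0.481

Mean ȳ = (38.9 + 30.1 + 33.6 + 28.0 + 38.8 + 33.5)/6 = 33.8167
Numerator Σ_{t=1}^{5}(y_t−ȳ)(y_{t+1}−ȳ) = -47.3919
Denominator Σ(y_t−ȳ)² = 98.4683
r_1 = -47.3919 / 98.4683 = -0.481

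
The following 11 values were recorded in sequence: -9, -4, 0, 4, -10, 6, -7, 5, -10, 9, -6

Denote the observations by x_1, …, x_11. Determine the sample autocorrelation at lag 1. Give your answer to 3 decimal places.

Mean x̄ = (-9 − 4 + 0 + 4 − 10 + 6 − 7 + 5 − 10 + 9 − 6)/11 = -2.0000
Numerator Σ_{t=1}^{10}(x_t−x̄)(x_{t+1}−x̄) = -353.0000
Denominator Σ(x_t−x̄)² = 496.0000
r_1 = -353.0000 / 496.0000 = -0.712

-0.712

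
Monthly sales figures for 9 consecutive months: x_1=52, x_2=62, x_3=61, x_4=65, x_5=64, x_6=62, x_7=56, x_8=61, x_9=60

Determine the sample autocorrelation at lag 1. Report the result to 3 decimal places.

0.025

Mean x̄ = (52 + 62 + 61 + 65 + 64 + 62 + 56 + 61 + 60)/9 = 60.3333
Numerator Σ_{t=1}^{8}(x_t−x̄)(x_{t+1}−x̄) = 3.2222
Denominator Σ(x_t−x̄)² = 130.0000
r_1 = 3.2222 / 130.0000 = 0.025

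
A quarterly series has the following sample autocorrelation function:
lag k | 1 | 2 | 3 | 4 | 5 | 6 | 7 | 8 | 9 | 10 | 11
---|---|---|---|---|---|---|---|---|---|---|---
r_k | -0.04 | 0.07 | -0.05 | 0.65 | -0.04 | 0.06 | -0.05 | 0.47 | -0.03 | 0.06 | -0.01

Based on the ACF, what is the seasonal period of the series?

4

The largest autocorrelation is r_4 = 0.65, with a weaker echo at lag 8 (0.47); the remaining lags stay at or below 0.07.
The dominant spike at lag 4 indicates a seasonal period of 4.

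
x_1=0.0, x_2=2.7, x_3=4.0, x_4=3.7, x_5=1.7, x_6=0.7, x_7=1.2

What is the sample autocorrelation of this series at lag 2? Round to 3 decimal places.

-0.390

Mean x̄ = (0.0 + 2.7 + 4.0 + 3.7 + 1.7 + 0.7 + 1.2)/7 = 2.0000
Deviations from mean: -2.0000, 0.7000, 2.0000, 1.7000, -0.3000, -1.3000, -0.8000
Σ(x_t−x̄)(x_{t+2}−x̄) = (-4.0000) + (1.1900) + (-0.6000) + (-2.2100) + (0.2400) = -5.3800
Denominator Σ(x_t−x̄)² = 13.8000
r_2 = -5.3800 / 13.8000 = -0.390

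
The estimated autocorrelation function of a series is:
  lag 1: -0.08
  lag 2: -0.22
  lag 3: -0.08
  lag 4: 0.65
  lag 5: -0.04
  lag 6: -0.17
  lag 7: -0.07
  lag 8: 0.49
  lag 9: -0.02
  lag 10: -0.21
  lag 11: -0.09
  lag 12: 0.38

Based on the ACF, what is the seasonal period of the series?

The largest autocorrelation is r_4 = 0.65, with weaker echoes at lags 8 (0.49) and 12 (0.38); the remaining lags stay at or below -0.02.
The dominant spike at lag 4 indicates a seasonal period of 4.

4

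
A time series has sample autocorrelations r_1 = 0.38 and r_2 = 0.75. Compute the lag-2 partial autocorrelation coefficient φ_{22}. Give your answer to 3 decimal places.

0.708

φ_{22} = (r_2 − r_1²) / (1 − r_1²)
r_1² = (0.38)² = 0.1444
Numerator = 0.75 − 0.1444 = 0.6056; denominator = 1 − 0.1444 = 0.8556
φ_{22} = 0.6056 / 0.8556 = 0.708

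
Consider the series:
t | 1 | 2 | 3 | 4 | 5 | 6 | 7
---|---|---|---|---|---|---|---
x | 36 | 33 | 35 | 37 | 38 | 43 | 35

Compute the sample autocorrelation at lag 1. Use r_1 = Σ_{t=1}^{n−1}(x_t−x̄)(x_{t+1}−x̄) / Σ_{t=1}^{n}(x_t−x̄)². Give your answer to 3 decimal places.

Mean x̄ = (36 + 33 + 35 + 37 + 38 + 43 + 35)/7 = 36.7143
Deviations from mean: -0.7143, -3.7143, -1.7143, 0.2857, 1.2857, 6.2857, -1.7143
Σ(x_t−x̄)(x_{t+1}−x̄) = (2.6531) + (6.3673) + (-0.4898) + (0.3673) + (8.0816) + (-10.7755) = 6.2041
Denominator Σ(x_t−x̄)² = 61.4286
r_1 = 6.2041 / 61.4286 = 0.101

0.101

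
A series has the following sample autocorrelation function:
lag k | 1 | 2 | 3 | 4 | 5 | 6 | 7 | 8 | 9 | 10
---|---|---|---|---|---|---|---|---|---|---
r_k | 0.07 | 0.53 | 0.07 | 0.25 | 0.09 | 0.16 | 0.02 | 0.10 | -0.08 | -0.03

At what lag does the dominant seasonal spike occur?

2

The largest autocorrelation is r_2 = 0.53, with weaker echoes at lags 4 (0.25) and 6 (0.16); the remaining lags stay at or below 0.10.
The dominant spike at lag 2 indicates a seasonal period of 2.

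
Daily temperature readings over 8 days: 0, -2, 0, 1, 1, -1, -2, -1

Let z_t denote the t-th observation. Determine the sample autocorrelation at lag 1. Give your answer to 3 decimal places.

Mean z̄ = (0 − 2 + 0 + 1 + 1 − 1 − 2 − 1)/8 = -0.5000
Numerator Σ_{t=1}^{7}(z_t−z̄)(z_{t+1}−z̄) = 2.2500
Denominator Σ(z_t−z̄)² = 10.0000
r_1 = 2.2500 / 10.0000 = 0.225

0.225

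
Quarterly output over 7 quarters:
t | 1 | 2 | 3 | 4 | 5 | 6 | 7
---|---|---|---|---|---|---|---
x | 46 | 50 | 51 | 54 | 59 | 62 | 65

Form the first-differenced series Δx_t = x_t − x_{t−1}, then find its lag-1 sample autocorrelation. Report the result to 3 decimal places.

First differences Δx: 4, 1, 3, 5, 3, 3
Mean of differences = 3.1667
Numerator Σ(Δx_t−Δx̄)(Δx_{t+1}−Δx̄) = -2.0278
Denominator Σ(Δx_t−Δx̄)² = 8.8333
r_1(Δx) = -2.0278 / 8.8333 = -0.230

-0.230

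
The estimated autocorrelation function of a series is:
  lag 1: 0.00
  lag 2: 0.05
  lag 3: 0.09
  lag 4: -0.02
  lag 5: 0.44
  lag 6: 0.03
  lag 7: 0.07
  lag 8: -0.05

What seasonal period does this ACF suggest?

5

The largest autocorrelation is r_5 = 0.44; the remaining lags stay at or below 0.09.
The dominant spike at lag 5 indicates a seasonal period of 5.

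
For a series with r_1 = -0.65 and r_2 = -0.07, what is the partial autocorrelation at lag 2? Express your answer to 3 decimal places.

-0.853

φ_{22} = (r_2 − r_1²) / (1 − r_1²)
r_1² = (-0.65)² = 0.4225
Numerator = -0.07 − 0.4225 = -0.4925; denominator = 1 − 0.4225 = 0.5775
φ_{22} = -0.4925 / 0.5775 = -0.853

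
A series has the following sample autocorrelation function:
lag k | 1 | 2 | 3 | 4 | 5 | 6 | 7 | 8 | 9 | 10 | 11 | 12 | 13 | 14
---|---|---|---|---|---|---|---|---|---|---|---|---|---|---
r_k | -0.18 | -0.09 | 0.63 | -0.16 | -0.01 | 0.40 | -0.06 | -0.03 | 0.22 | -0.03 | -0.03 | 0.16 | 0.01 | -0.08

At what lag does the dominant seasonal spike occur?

The largest autocorrelation is r_3 = 0.63, with weaker echoes at lags 6 (0.40), 9 (0.22) and 12 (0.16); the remaining lags stay at or below 0.01.
The dominant spike at lag 3 indicates a seasonal period of 3.

3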